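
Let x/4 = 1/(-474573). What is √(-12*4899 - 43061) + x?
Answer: -4/474573 + I*√101849 ≈ -8.4286e-6 + 319.14*I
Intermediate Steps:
x = -4/474573 (x = 4/(-474573) = 4*(-1/474573) = -4/474573 ≈ -8.4286e-6)
√(-12*4899 - 43061) + x = √(-12*4899 - 43061) - 4/474573 = √(-58788 - 43061) - 4/474573 = √(-101849) - 4/474573 = I*√101849 - 4/474573 = -4/474573 + I*√101849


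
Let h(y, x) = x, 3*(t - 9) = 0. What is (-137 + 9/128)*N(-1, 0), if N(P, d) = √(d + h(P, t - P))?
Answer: -17527*√10/128 ≈ -433.01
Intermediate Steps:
t = 9 (t = 9 + (⅓)*0 = 9 + 0 = 9)
N(P, d) = √(9 + d - P) (N(P, d) = √(d + (9 - P)) = √(9 + d - P))
(-137 + 9/128)*N(-1, 0) = (-137 + 9/128)*√(9 + 0 - 1*(-1)) = (-137 + 9*(1/128))*√(9 + 0 + 1) = (-137 + 9/128)*√10 = -17527*√10/128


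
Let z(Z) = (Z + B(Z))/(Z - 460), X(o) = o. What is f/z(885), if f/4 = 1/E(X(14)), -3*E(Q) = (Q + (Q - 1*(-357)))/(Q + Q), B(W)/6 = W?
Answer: -272/4543 ≈ -0.059872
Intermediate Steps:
B(W) = 6*W
E(Q) = -(357 + 2*Q)/(6*Q) (E(Q) = -(Q + (Q - 1*(-357)))/(3*(Q + Q)) = -(Q + (Q + 357))/(3*(2*Q)) = -(Q + (357 + Q))*1/(2*Q)/3 = -(357 + 2*Q)*1/(2*Q)/3 = -(357 + 2*Q)/(6*Q))
z(Z) = 7*Z/(-460 + Z) (z(Z) = (Z + 6*Z)/(Z - 460) = (7*Z)/(-460 + Z) = 7*Z/(-460 + Z))
f = -48/55 (f = 4/(((⅙)*(-357 - 2*14)/14)) = 4/(((⅙)*(1/14)*(-357 - 28))) = 4/(((⅙)*(1/14)*(-385))) = 4/(-55/12) = 4*(-12/55) = -48/55 ≈ -0.87273)
f/z(885) = -48/(55*(7*885/(-460 + 885))) = -48/(55*(7*885/425)) = -48/(55*(7*885*(1/425))) = -48/(55*1239/85) = -48/55*85/1239 = -272/4543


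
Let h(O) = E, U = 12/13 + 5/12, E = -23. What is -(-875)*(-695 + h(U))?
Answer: -628250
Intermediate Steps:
U = 209/156 (U = 12*(1/13) + 5*(1/12) = 12/13 + 5/12 = 209/156 ≈ 1.3397)
h(O) = -23
-(-875)*(-695 + h(U)) = -(-875)*(-695 - 23) = -(-875)*(-718) = -1*628250 = -628250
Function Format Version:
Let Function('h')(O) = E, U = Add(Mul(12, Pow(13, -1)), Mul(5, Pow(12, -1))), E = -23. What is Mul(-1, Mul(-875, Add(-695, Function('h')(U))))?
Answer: -628250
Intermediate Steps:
U = Rational(209, 156) (U = Add(Mul(12, Rational(1, 13)), Mul(5, Rational(1, 12))) = Add(Rational(12, 13), Rational(5, 12)) = Rational(209, 156) ≈ 1.3397)
Function('h')(O) = -23
Mul(-1, Mul(-875, Add(-695, Function('h')(U)))) = Mul(-1, Mul(-875, Add(-695, -23))) = Mul(-1, Mul(-875, -718)) = Mul(-1, 628250) = -628250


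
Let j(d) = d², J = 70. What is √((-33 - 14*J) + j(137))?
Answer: 2*√4439 ≈ 133.25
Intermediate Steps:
√((-33 - 14*J) + j(137)) = √((-33 - 14*70) + 137²) = √((-33 - 980) + 18769) = √(-1013 + 18769) = √17756 = 2*√4439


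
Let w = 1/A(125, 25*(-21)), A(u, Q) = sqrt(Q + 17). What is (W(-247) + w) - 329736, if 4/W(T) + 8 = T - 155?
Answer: -67595882/205 - I*sqrt(127)/254 ≈ -3.2974e+5 - 0.044368*I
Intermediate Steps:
A(u, Q) = sqrt(17 + Q)
w = -I*sqrt(127)/254 (w = 1/(sqrt(17 + 25*(-21))) = 1/(sqrt(17 - 525)) = 1/(sqrt(-508)) = 1/(2*I*sqrt(127)) = -I*sqrt(127)/254 ≈ -0.044368*I)
W(T) = 4/(-163 + T) (W(T) = 4/(-8 + (T - 155)) = 4/(-8 + (-155 + T)) = 4/(-163 + T))
(W(-247) + w) - 329736 = (4/(-163 - 247) - I*sqrt(127)/254) - 329736 = (4/(-410) - I*sqrt(127)/254) - 329736 = (4*(-1/410) - I*sqrt(127)/254) - 329736 = (-2/205 - I*sqrt(127)/254) - 329736 = -67595882/205 - I*sqrt(127)/254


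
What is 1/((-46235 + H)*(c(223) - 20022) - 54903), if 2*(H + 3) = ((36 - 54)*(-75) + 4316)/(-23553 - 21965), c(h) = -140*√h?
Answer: 47949896872389369/43904326553726253340199780 - 335300354471621*√223/43904326553726253340199780 ≈ 9.7810e-10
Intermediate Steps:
H = -139387/45518 (H = -3 + (((36 - 54)*(-75) + 4316)/(-23553 - 21965))/2 = -3 + ((-18*(-75) + 4316)/(-45518))/2 = -3 + ((1350 + 4316)*(-1/45518))/2 = -3 + (5666*(-1/45518))/2 = -3 + (½)*(-2833/22759) = -3 - 2833/45518 = -139387/45518 ≈ -3.0622)
1/((-46235 + H)*(c(223) - 20022) - 54903) = 1/((-46235 - 139387/45518)*(-140*√223 - 20022) - 54903) = 1/(-2104664117*(-20022 - 140*√223)/45518 - 54903) = 1/((21069792475287/22759 + 147326488190*√223/22759) - 54903) = 1/(21068542937910/22759 + 147326488190*√223/22759)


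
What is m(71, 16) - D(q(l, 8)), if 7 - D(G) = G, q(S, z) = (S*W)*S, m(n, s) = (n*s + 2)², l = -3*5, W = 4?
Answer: 1295937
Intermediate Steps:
l = -15
m(n, s) = (2 + n*s)²
q(S, z) = 4*S² (q(S, z) = (S*4)*S = (4*S)*S = 4*S²)
D(G) = 7 - G
m(71, 16) - D(q(l, 8)) = (2 + 71*16)² - (7 - 4*(-15)²) = (2 + 1136)² - (7 - 4*225) = 1138² - (7 - 1*900) = 1295044 - (7 - 900) = 1295044 - 1*(-893) = 1295044 + 893 = 1295937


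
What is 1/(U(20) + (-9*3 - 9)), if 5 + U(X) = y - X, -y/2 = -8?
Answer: -1/45 ≈ -0.022222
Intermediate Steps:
y = 16 (y = -2*(-8) = 16)
U(X) = 11 - X (U(X) = -5 + (16 - X) = 11 - X)
1/(U(20) + (-9*3 - 9)) = 1/((11 - 1*20) + (-9*3 - 9)) = 1/((11 - 20) + (-27 - 9)) = 1/(-9 - 36) = 1/(-45) = -1/45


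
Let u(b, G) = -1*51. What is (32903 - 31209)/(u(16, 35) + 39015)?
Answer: 847/19482 ≈ 0.043476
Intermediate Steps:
u(b, G) = -51
(32903 - 31209)/(u(16, 35) + 39015) = (32903 - 31209)/(-51 + 39015) = 1694/38964 = 1694*(1/38964) = 847/19482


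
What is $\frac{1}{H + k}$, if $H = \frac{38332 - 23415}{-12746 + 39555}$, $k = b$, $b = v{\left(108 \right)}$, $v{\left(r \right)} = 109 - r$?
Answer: $\frac{26809}{41726} \approx 0.6425$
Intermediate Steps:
$b = 1$ ($b = 109 - 108 = 1$)
$k = 1$
$H = \frac{14917}{26809} \approx 0.55642$
$\frac{1}{H + k} = \frac{1}{\frac{14917}{26809} + 1} = \frac{1}{\frac{41726}{26809}} = \frac{26809}{41726}$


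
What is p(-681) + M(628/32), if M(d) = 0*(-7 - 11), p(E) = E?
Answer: -681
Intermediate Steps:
M(d) = 0 (M(d) = 0*(-18) = 0)
p(-681) + M(628/32) = -681 + 0 = -681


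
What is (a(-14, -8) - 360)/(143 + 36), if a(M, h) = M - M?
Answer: -360/179 ≈ -2.0112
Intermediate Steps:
a(M, h) = 0
(a(-14, -8) - 360)/(143 + 36) = (0 - 360)/(143 + 36) = -360/179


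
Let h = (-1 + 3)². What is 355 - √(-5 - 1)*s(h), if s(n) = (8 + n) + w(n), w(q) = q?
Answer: 355 - 16*I*√6 ≈ 355.0 - 39.192*I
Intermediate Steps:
h = 4 (h = 2² = 4)
s(n) = 8 + 2*n (s(n) = (8 + n) + n = 8 + 2*n)
355 - √(-5 - 1)*s(h) = 355 - √(-5 - 1)*(8 + 2*4) = 355 - √(-6)*(8 + 8) = 355 - I*√6*16 = 355 - 16*I*√6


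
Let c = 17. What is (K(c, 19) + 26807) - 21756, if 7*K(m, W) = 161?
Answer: 5074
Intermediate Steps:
K(m, W) = 23 (K(m, W) = (⅐)*161 = 23)
(K(c, 19) + 26807) - 21756 = (23 + 26807) - 21756 = 26830 - 21756 = 5074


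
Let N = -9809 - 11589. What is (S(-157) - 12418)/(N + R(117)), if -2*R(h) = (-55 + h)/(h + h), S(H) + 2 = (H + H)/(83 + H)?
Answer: 107495622/185265031 ≈ 0.58023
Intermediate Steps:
S(H) = -2 + 2*H/(83 + H) (S(H) = -2 + (H + H)/(83 + H) = -2 + (2*H)/(83 + H) = -2 + 2*H/(83 + H))
R(h) = -(-55 + h)/(4*h) (R(h) = -(-55 + h)/(2*(h + h)) = -(-55 + h)/(2*(2*h)) = -(-55 + h)*1/(2*h)/2 = -(-55 + h)/(4*h))
N = -21398
(S(-157) - 12418)/(N + R(117)) = (-166/(83 - 157) - 12418)/(-21398 + (¼)*(55 - 1*117)/117) = (-166/(-74) - 12418)/(-21398 + (¼)*(1/117)*(55 - 117)) = (-166*(-1/74) - 12418)/(-21398 + (¼)*(1/117)*(-62)) = (83/37 - 12418)/(-21398 - 31/234) = -459383/(37*(-5007163/234)) = -459383/37*(-234/5007163) = 107495622/185265031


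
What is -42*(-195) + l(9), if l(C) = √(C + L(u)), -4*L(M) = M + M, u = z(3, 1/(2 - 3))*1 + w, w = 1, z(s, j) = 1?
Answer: 8190 + 2*√2 ≈ 8192.8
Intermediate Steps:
u = 2 (u = 1*1 + 1 = 1 + 1 = 2)
L(M) = -M/2 (L(M) = -(M + M)/4 = -M/2)
l(C) = √(-1 + C) (l(C) = √(C - ½*2) = √(C - 1) = √(-1 + C))
-42*(-195) + l(9) = -42*(-195) + √(-1 + 9) = 8190 + √8 = 8190 + 2*√2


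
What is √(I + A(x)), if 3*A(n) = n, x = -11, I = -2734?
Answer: I*√24639/3 ≈ 52.323*I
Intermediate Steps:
A(n) = n/3
√(I + A(x)) = √(-2734 + (⅓)*(-11)) = √(-2734 - 11/3) = √(-8213/3) = I*√24639/3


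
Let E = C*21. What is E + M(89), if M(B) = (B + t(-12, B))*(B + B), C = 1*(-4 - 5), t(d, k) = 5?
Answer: 16543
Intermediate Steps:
C = -9 (C = 1*(-9) = -9)
M(B) = 2*B*(5 + B) (M(B) = (B + 5)*(B + B) = (5 + B)*(2*B) = 2*B*(5 + B))
E = -189 (E = -9*21 = -189)
E + M(89) = -189 + 2*89*(5 + 89) = -189 + 2*89*94 = -189 + 16732 = 16543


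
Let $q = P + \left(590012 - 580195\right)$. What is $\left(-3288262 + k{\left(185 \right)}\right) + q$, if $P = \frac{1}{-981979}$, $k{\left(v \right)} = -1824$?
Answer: $- \frac{3221155272352}{981979} \approx -3.2803 \cdot 10^{6}$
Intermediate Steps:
$P = - \frac{1}{981979} \approx -1.0184 \cdot 10^{-6}$
$q = \frac{9640087842}{981979}$ ($q = - \frac{1}{981979} + \left(590012 - 580195\right) = - \frac{1}{981979} + 9817 = \frac{9640087842}{981979} \approx 9817.0$)
$\left(-3288262 + k{\left(185 \right)}\right) + q = \left(-3288262 - 1824\right) + \frac{9640087842}{981979} = -3290086 + \frac{9640087842}{981979} = - \frac{3221155272352}{981979}$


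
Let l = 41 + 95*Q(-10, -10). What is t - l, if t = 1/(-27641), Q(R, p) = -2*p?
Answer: -53651182/27641 ≈ -1941.0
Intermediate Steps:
l = 1941 (l = 41 + 95*(-2*(-10)) = 41 + 95*20 = 41 + 1900 = 1941)
t = -1/27641 ≈ -3.6178e-5
t - l = -1/27641 - 1*1941 = -1/27641 - 1941 = -53651182/27641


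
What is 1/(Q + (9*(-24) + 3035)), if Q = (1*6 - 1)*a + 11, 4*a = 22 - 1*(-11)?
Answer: 4/11485 ≈ 0.00034828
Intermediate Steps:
a = 33/4 (a = (22 - 1*(-11))/4 = (22 + 11)/4 = (¼)*33 = 33/4 ≈ 8.2500)
Q = 209/4 (Q = (1*6 - 1)*(33/4) + 11 = (6 - 1)*(33/4) + 11 = 5*(33/4) + 11 = 165/4 + 11 = 209/4 ≈ 52.250)
1/(Q + (9*(-24) + 3035)) = 1/(209/4 + (9*(-24) + 3035)) = 1/(209/4 + (-216 + 3035)) = 1/(209/4 + 2819) = 1/(11485/4) = 4/11485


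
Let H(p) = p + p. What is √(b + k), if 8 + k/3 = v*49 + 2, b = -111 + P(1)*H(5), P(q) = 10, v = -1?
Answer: 4*I*√11 ≈ 13.266*I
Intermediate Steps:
H(p) = 2*p
b = -11 (b = -111 + 10*(2*5) = -111 + 10*10 = -111 + 100 = -11)
k = -165 (k = -24 + 3*(-1*49 + 2) = -24 + 3*(-49 + 2) = -24 + 3*(-47) = -24 - 141 = -165)
√(b + k) = √(-11 - 165) = √(-176) = 4*I*√11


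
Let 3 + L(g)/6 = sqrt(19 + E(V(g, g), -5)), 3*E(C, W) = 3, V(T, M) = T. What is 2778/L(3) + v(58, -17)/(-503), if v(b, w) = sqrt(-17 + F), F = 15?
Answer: 1389/11 + 926*sqrt(5)/11 - I*sqrt(2)/503 ≈ 314.51 - 0.0028116*I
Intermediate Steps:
E(C, W) = 1 (E(C, W) = (1/3)*3 = 1)
v(b, w) = I*sqrt(2) (v(b, w) = sqrt(-17 + 15) = sqrt(-2) = I*sqrt(2))
L(g) = -18 + 12*sqrt(5) (L(g) = -18 + 6*sqrt(19 + 1) = -18 + 6*sqrt(20) = -18 + 6*(2*sqrt(5)) = -18 + 12*sqrt(5))
2778/L(3) + v(58, -17)/(-503) = 2778/(-18 + 12*sqrt(5)) + (I*sqrt(2))/(-503) = 2778/(-18 + 12*sqrt(5)) + (I*sqrt(2))*(-1/503) = 2778/(-18 + 12*sqrt(5)) - I*sqrt(2)/503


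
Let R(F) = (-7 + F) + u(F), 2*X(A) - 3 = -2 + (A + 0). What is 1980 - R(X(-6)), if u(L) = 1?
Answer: 3977/2 ≈ 1988.5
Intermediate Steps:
X(A) = 1/2 + A/2 (X(A) = 3/2 + (-2 + (A + 0))/2 = 3/2 + (-2 + A)/2 = 3/2 + (-1 + A/2) = 1/2 + A/2)
R(F) = -6 + F (R(F) = (-7 + F) + 1 = -6 + F)
1980 - R(X(-6)) = 1980 - (-6 + (1/2 + (1/2)*(-6))) = 1980 - (-6 + (1/2 - 3)) = 1980 - (-6 - 5/2) = 1980 - 1*(-17/2) = 1980 + 17/2 = 3977/2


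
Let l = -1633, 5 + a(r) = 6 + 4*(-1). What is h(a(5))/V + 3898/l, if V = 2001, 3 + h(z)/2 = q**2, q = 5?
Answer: -336002/142071 ≈ -2.3650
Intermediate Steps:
a(r) = -3 (a(r) = -5 + (6 + 4*(-1)) = -5 + (6 - 4) = -5 + 2 = -3)
h(z) = 44 (h(z) = -6 + 2*5**2 = -6 + 2*25 = -6 + 50 = 44)
h(a(5))/V + 3898/l = 44/2001 + 3898/(-1633) = 44*(1/2001) + 3898*(-1/1633) = 44/2001 - 3898/1633 = -336002/142071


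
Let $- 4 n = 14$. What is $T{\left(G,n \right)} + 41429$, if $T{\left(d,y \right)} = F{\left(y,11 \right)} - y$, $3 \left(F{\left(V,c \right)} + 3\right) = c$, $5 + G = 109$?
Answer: $\frac{248599}{6} \approx 41433.0$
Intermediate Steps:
$n = - \frac{7}{2}$ ($n = \left(- \frac{1}{4}\right) 14 = - \frac{7}{2} \approx -3.5$)
$G = 104$ ($G = -5 + 109 = 104$)
$F{\left(V,c \right)} = -3 + \frac{c}{3}$
$T{\left(d,y \right)} = \frac{2}{3} - y$ ($T{\left(d,y \right)} = \left(-3 + \frac{1}{3} \cdot 11\right) - y = \left(-3 + \frac{11}{3}\right) - y = \frac{2}{3} - y$)
$T{\left(G,n \right)} + 41429 = \left(\frac{2}{3} - - \frac{7}{2}\right) + 41429 = \left(\frac{2}{3} + \frac{7}{2}\right) + 41429 = \frac{25}{6} + 41429 = \frac{248599}{6}$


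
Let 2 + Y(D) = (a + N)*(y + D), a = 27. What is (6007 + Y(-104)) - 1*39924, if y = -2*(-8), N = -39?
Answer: -32863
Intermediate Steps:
y = 16
Y(D) = -194 - 12*D (Y(D) = -2 + (27 - 39)*(16 + D) = -2 - 12*(16 + D) = -2 + (-192 - 12*D) = -194 - 12*D)
(6007 + Y(-104)) - 1*39924 = (6007 + (-194 - 12*(-104))) - 1*39924 = (6007 + (-194 + 1248)) - 39924 = (6007 + 1054) - 39924 = 7061 - 39924 = -32863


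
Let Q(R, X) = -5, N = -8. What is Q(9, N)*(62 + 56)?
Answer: -590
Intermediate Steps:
Q(9, N)*(62 + 56) = -5*(62 + 56) = -5*118 = -590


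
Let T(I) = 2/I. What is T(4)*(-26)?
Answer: -13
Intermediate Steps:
T(4)*(-26) = (2/4)*(-26) = (2*(1/4))*(-26) = (1/2)*(-26) = -13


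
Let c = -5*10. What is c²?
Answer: 2500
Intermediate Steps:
c = -50
c² = (-50)² = 2500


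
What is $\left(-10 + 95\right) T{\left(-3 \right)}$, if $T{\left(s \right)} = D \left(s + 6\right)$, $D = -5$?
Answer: $-1275$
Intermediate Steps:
$T{\left(s \right)} = -30 - 5 s$ ($T{\left(s \right)} = - 5 \left(s + 6\right) = - 5 \left(6 + s\right) = -30 - 5 s$)
$\left(-10 + 95\right) T{\left(-3 \right)} = \left(-10 + 95\right) \left(-30 - -15\right) = 85 \left(-30 + 15\right) = 85 \left(-15\right) = -1275$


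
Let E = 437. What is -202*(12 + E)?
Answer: -90698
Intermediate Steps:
-202*(12 + E) = -202*(12 + 437) = -202*449 = -90698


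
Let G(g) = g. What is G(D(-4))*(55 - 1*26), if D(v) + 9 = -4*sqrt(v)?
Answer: -261 - 232*I ≈ -261.0 - 232.0*I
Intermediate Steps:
D(v) = -9 - 4*sqrt(v)
G(D(-4))*(55 - 1*26) = (-9 - 8*I)*(55 - 1*26) = (-9 - 8*I)*(55 - 26) = (-9 - 8*I)*29 = -261 - 232*I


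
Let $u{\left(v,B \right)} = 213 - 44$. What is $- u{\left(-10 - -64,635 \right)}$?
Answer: $-169$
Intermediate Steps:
$u{\left(v,B \right)} = 169$
$- u{\left(-10 - -64,635 \right)} = \left(-1\right) 169 = -169$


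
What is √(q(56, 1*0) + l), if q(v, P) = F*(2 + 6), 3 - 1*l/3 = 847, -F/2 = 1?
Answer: 14*I*√13 ≈ 50.478*I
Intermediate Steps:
F = -2 (F = -2*1 = -2)
l = -2532 (l = 9 - 3*847 = 9 - 2541 = -2532)
q(v, P) = -16 (q(v, P) = -2*(2 + 6) = -2*8 = -16)
√(q(56, 1*0) + l) = √(-16 - 2532) = √(-2548) = 14*I*√13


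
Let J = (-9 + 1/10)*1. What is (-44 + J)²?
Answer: 279841/100 ≈ 2798.4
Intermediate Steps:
J = -89/10 (J = (-9 + ⅒)*1 = -89/10*1 = -89/10 ≈ -8.9000)
(-44 + J)² = (-44 - 89/10)² = (-529/10)² = 279841/100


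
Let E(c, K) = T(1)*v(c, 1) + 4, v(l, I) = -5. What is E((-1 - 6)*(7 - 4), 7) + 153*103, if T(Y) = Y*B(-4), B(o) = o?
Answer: 15783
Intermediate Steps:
T(Y) = -4*Y (T(Y) = Y*(-4) = -4*Y)
E(c, K) = 24 (E(c, K) = -4*1*(-5) + 4 = -4*(-5) + 4 = 20 + 4 = 24)
E((-1 - 6)*(7 - 4), 7) + 153*103 = 24 + 153*103 = 24 + 15759 = 15783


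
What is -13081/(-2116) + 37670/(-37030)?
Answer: 76499/14812 ≈ 5.1647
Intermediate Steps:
-13081/(-2116) + 37670/(-37030) = -13081*(-1/2116) + 37670*(-1/37030) = 13081/2116 - 3767/3703 = 76499/14812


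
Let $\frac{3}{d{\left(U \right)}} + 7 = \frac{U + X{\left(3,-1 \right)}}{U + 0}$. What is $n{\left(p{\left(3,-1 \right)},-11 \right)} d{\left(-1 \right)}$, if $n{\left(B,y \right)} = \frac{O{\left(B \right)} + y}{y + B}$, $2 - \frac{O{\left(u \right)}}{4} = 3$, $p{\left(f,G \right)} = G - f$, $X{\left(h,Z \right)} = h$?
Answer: $- \frac{1}{3} \approx -0.33333$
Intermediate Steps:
$O{\left(u \right)} = -4$ ($O{\left(u \right)} = 8 - 12 = -4$)
$d{\left(U \right)} = \frac{3}{-7 + \frac{3 + U}{U}}$ ($d{\left(U \right)} = \frac{3}{-7 + \frac{U + 3}{U + 0}} = \frac{3}{-7 + \frac{3 + U}{U}}$)
$n{\left(B,y \right)} = \frac{-4 + y}{B + y}$ ($n{\left(B,y \right)} = \frac{-4 + y}{y + B} = \frac{-4 + y}{B + y}$)
$n{\left(p{\left(3,-1 \right)},-11 \right)} d{\left(-1 \right)} = \frac{-4 - 11}{\left(-1 - 3\right) - 11} \left(\left(-1\right) \left(-1\right) \frac{1}{-1 + 2 \left(-1\right)}\right) = \frac{1}{\left(-1 - 3\right) - 11} \left(-15\right) \left(\left(-1\right) \left(-1\right) \frac{1}{-1 - 2}\right) = \frac{1}{-4 - 11} \left(-15\right) \left(\left(-1\right) \left(-1\right) \frac{1}{-3}\right) = \frac{1}{-15} \left(-15\right) \left(\left(-1\right) \left(-1\right) \left(- \frac{1}{3}\right)\right) = \left(- \frac{1}{15}\right) \left(-15\right) \left(- \frac{1}{3}\right) = 1 \left(- \frac{1}{3}\right) = - \frac{1}{3}$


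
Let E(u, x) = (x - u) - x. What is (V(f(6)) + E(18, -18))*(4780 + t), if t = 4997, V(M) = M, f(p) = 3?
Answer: -146655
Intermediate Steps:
E(u, x) = -u
(V(f(6)) + E(18, -18))*(4780 + t) = (3 - 1*18)*(4780 + 4997) = (3 - 18)*9777 = -15*9777 = -146655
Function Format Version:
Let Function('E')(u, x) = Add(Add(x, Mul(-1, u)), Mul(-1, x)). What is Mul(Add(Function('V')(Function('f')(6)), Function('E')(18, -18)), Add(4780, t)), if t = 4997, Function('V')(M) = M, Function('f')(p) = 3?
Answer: -146655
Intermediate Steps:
Function('E')(u, x) = Mul(-1, u)
Mul(Add(Function('V')(Function('f')(6)), Function('E')(18, -18)), Add(4780, t)) = Mul(Add(3, Mul(-1, 18)), Add(4780, 4997)) = Mul(Add(3, -18), 9777) = Mul(-15, 9777) = -146655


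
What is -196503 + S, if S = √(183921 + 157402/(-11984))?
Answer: -196503 + √33688978462/428 ≈ -1.9607e+5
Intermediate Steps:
S = √33688978462/428 (S = √(183921 + 157402*(-1/11984)) = √(183921 - 11243/856) = √(157425133/856) = √33688978462/428 ≈ 428.84)
-196503 + S = -196503 + √33688978462/428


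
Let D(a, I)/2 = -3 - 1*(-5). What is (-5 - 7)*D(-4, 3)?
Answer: -48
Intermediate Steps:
D(a, I) = 4 (D(a, I) = 2*(-3 - 1*(-5)) = 2*(-3 + 5) = 2*2 = 4)
(-5 - 7)*D(-4, 3) = (-5 - 7)*4 = -12*4 = -48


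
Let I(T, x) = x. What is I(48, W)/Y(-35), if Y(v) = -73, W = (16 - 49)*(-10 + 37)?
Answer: 891/73 ≈ 12.205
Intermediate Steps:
W = -891 (W = -33*27 = -891)
I(48, W)/Y(-35) = -891/(-73) = -891*(-1/73) = 891/73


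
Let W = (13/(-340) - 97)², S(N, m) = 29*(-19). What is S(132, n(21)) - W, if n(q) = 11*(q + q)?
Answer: -1152233649/115600 ≈ -9967.4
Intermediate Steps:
n(q) = 22*q (n(q) = 11*(2*q) = 22*q)
S(N, m) = -551
W = 1088538049/115600 (W = (13*(-1/340) - 97)² = (-13/340 - 97)² = (-32993/340)² = 1088538049/115600 ≈ 9416.4)
S(132, n(21)) - W = -551 - 1*1088538049/115600 = -551 - 1088538049/115600 = -1152233649/115600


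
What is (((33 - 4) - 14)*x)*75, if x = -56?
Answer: -63000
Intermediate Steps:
(((33 - 4) - 14)*x)*75 = (((33 - 4) - 14)*(-56))*75 = ((29 - 14)*(-56))*75 = (15*(-56))*75 = -840*75 = -63000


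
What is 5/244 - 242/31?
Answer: -58893/7564 ≈ -7.7860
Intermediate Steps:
5/244 - 242/31 = -58893/7564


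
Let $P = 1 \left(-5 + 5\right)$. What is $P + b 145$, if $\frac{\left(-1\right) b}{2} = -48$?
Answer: $13920$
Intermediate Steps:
$b = 96$ ($b = \left(-2\right) \left(-48\right) = 96$)
$P = 0$ ($P = 1 \cdot 0 = 0$)
$P + b 145 = 0 + 96 \cdot 145 = 0 + 13920 = 13920$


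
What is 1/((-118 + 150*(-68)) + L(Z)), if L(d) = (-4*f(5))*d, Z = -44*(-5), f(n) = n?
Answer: -1/14718 ≈ -6.7944e-5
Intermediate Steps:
Z = 220
L(d) = -20*d (L(d) = (-4*5)*d = -20*d)
1/((-118 + 150*(-68)) + L(Z)) = 1/((-118 + 150*(-68)) - 20*220) = 1/((-118 - 10200) - 4400) = 1/(-10318 - 4400) = 1/(-14718) = -1/14718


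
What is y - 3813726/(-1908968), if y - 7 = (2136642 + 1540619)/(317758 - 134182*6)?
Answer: 337729962255/232576252828 ≈ 1.4521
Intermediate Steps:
y = -265923/487334 (y = 7 + (2136642 + 1540619)/(317758 - 134182*6) = 7 + 3677261/(317758 - 805092) = 7 + 3677261/(-487334) = 7 + 3677261*(-1/487334) = 7 - 3677261/487334 = -265923/487334 ≈ -0.54567)
y - 3813726/(-1908968) = -265923/487334 - 3813726/(-1908968) = -265923/487334 - 3813726*(-1)/1908968 = -265923/487334 - 1*(-1906863/954484) = -265923/487334 + 1906863/954484 = 337729962255/232576252828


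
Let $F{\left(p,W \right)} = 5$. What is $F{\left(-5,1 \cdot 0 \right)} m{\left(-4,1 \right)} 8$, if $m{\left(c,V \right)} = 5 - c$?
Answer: $360$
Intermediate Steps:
$F{\left(-5,1 \cdot 0 \right)} m{\left(-4,1 \right)} 8 = 5 \left(5 - -4\right) 8 = 5 \left(5 + 4\right) 8 = 5 \cdot 9 \cdot 8 = 45 \cdot 8 = 360$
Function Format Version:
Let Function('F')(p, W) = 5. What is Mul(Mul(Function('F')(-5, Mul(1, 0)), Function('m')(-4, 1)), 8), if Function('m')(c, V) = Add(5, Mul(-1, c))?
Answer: 360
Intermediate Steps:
Mul(Mul(Function('F')(-5, Mul(1, 0)), Function('m')(-4, 1)), 8) = Mul(Mul(5, Add(5, Mul(-1, -4))), 8) = Mul(Mul(5, Add(5, 4)), 8) = Mul(Mul(5, 9), 8) = Mul(45, 8) = 360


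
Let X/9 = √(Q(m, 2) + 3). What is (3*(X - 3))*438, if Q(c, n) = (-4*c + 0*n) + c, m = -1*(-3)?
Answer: -3942 + 11826*I*√6 ≈ -3942.0 + 28968.0*I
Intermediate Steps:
m = 3
Q(c, n) = -3*c (Q(c, n) = (-4*c + 0) + c = -4*c + c = -3*c)
X = 9*I*√6 (X = 9*√(-3*3 + 3) = 9*√(-9 + 3) = 9*√(-6) = 9*(I*√6) = 9*I*√6 ≈ 22.045*I)
(3*(X - 3))*438 = (3*(9*I*√6 - 3))*438 = (3*(-3 + 9*I*√6))*438 = (-9 + 27*I*√6)*438 = -3942 + 11826*I*√6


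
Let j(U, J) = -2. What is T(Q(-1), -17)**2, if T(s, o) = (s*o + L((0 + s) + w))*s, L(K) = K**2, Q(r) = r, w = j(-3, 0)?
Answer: 676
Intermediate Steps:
w = -2
T(s, o) = s*((-2 + s)**2 + o*s) (T(s, o) = (s*o + ((0 + s) - 2)**2)*s = (o*s + (s - 2)**2)*s = (o*s + (-2 + s)**2)*s = ((-2 + s)**2 + o*s)*s = s*((-2 + s)**2 + o*s))
T(Q(-1), -17)**2 = (-((-2 - 1)**2 - 17*(-1)))**2 = (-((-3)**2 + 17))**2 = (-(9 + 17))**2 = (-1*26)**2 = (-26)**2 = 676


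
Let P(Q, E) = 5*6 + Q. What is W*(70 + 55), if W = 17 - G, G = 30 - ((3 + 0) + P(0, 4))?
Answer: 2500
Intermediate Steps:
P(Q, E) = 30 + Q
G = -3 (G = 30 - ((3 + 0) + (30 + 0)) = 30 - (3 + 30) = 30 - 1*33 = 30 - 33 = -3)
W = 20 (W = 17 - 1*(-3) = 17 + 3 = 20)
W*(70 + 55) = 20*(70 + 55) = 20*125 = 2500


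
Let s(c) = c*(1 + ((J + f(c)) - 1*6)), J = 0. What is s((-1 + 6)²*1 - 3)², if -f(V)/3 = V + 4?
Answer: 3334276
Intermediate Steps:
f(V) = -12 - 3*V (f(V) = -3*(V + 4) = -3*(4 + V) = -12 - 3*V)
s(c) = c*(-17 - 3*c) (s(c) = c*(1 + ((0 + (-12 - 3*c)) - 1*6)) = c*(1 + ((-12 - 3*c) - 6)) = c*(1 + (-18 - 3*c)) = c*(-17 - 3*c))
s((-1 + 6)²*1 - 3)² = (-((-1 + 6)²*1 - 3)*(17 + 3*((-1 + 6)²*1 - 3)))² = (-(5²*1 - 3)*(17 + 3*(5²*1 - 3)))² = (-(25*1 - 3)*(17 + 3*(25*1 - 3)))² = (-(25 - 3)*(17 + 3*(25 - 3)))² = (-1*22*(17 + 3*22))² = (-1*22*(17 + 66))² = (-1*22*83)² = (-1826)² = 3334276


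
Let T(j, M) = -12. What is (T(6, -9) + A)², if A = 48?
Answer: 1296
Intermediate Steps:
(T(6, -9) + A)² = (-12 + 48)² = 36² = 1296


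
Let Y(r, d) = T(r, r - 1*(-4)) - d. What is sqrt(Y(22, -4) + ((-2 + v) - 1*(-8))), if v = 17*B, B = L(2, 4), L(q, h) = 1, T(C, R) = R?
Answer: sqrt(53) ≈ 7.2801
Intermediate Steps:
Y(r, d) = 4 + r - d (Y(r, d) = (r - 1*(-4)) - d = (r + 4) - d = (4 + r) - d = 4 + r - d)
B = 1
v = 17 (v = 17*1 = 17)
sqrt(Y(22, -4) + ((-2 + v) - 1*(-8))) = sqrt((4 + 22 - 1*(-4)) + ((-2 + 17) - 1*(-8))) = sqrt((4 + 22 + 4) + (15 + 8)) = sqrt(30 + 23) = sqrt(53)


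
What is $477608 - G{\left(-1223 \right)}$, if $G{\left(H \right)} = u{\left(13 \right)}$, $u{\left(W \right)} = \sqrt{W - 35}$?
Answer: $477608 - i \sqrt{22} \approx 4.7761 \cdot 10^{5} - 4.6904 i$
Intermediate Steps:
$u{\left(W \right)} = \sqrt{-35 + W}$
$G{\left(H \right)} = i \sqrt{22}$ ($G{\left(H \right)} = \sqrt{-35 + 13} = \sqrt{-22} = i \sqrt{22}$)
$477608 - G{\left(-1223 \right)} = 477608 - i \sqrt{22}$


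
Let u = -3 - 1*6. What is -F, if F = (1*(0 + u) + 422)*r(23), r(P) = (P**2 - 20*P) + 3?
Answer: -29736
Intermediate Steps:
u = -9 (u = -3 - 6 = -9)
r(P) = 3 + P**2 - 20*P
F = 29736 (F = (1*(0 - 9) + 422)*(3 + 23**2 - 20*23) = (1*(-9) + 422)*(3 + 529 - 460) = (-9 + 422)*72 = 413*72 = 29736)
-F = -1*29736 = -29736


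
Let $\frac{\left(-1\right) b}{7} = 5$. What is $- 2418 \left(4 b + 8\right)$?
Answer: $319176$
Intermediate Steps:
$b = -35$ ($b = \left(-7\right) 5 = -35$)
$- 2418 \left(4 b + 8\right) = - 2418 \left(4 \left(-35\right) + 8\right) = - 2418 \left(-140 + 8\right) = \left(-2418\right) \left(-132\right) = 319176$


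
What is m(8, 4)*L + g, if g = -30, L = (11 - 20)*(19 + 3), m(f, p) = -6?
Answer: 1158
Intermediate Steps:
L = -198 (L = -9*22 = -198)
m(8, 4)*L + g = -6*(-198) - 30 = 1188 - 30 = 1158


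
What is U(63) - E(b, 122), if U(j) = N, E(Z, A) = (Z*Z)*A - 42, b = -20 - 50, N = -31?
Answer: -597789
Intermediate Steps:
b = -70
E(Z, A) = -42 + A*Z**2 (E(Z, A) = Z**2*A - 42 = A*Z**2 - 42 = -42 + A*Z**2)
U(j) = -31
U(63) - E(b, 122) = -31 - (-42 + 122*(-70)**2) = -31 - (-42 + 122*4900) = -31 - (-42 + 597800) = -31 - 1*597758 = -31 - 597758 = -597789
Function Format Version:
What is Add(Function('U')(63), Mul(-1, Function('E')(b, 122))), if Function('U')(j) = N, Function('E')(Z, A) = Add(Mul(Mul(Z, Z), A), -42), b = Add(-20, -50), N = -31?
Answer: -597789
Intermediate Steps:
b = -70
Function('E')(Z, A) = Add(-42, Mul(A, Pow(Z, 2))) (Function('E')(Z, A) = Add(Mul(Pow(Z, 2), A), -42) = Add(Mul(A, Pow(Z, 2)), -42) = Add(-42, Mul(A, Pow(Z, 2))))
Function('U')(j) = -31
Add(Function('U')(63), Mul(-1, Function('E')(b, 122))) = Add(-31, Mul(-1, Add(-42, Mul(122, Pow(-70, 2))))) = Add(-31, Mul(-1, Add(-42, Mul(122, 4900)))) = Add(-31, Mul(-1, Add(-42, 597800))) = Add(-31, Mul(-1, 597758)) = Add(-31, -597758) = -597789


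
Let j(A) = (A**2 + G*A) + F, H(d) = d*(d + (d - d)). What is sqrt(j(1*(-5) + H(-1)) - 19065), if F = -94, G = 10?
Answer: I*sqrt(19183) ≈ 138.5*I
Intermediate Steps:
H(d) = d**2 (H(d) = d*(d + 0) = d*d = d**2)
j(A) = -94 + A**2 + 10*A (j(A) = (A**2 + 10*A) - 94 = -94 + A**2 + 10*A)
sqrt(j(1*(-5) + H(-1)) - 19065) = sqrt((-94 + (1*(-5) + (-1)**2)**2 + 10*(1*(-5) + (-1)**2)) - 19065) = sqrt((-94 + (-5 + 1)**2 + 10*(-5 + 1)) - 19065) = sqrt((-94 + (-4)**2 + 10*(-4)) - 19065) = sqrt((-94 + 16 - 40) - 19065) = sqrt(-118 - 19065) = sqrt(-19183) = I*sqrt(19183)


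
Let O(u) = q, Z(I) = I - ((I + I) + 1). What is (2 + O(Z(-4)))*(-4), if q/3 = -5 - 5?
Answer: 112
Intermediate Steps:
Z(I) = -1 - I (Z(I) = I - (2*I + 1) = I - (1 + 2*I) = I + (-1 - 2*I) = -1 - I)
q = -30 (q = 3*(-5 - 5) = 3*(-10) = -30)
O(u) = -30
(2 + O(Z(-4)))*(-4) = (2 - 30)*(-4) = -28*(-4) = 112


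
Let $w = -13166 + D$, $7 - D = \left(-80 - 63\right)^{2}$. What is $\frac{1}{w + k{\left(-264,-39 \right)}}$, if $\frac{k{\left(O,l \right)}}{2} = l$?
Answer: $- \frac{1}{33686} \approx -2.9686 \cdot 10^{-5}$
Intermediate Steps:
$k{\left(O,l \right)} = 2 l$
$D = -20442$ ($D = 7 - \left(-80 - 63\right)^{2} = 7 - \left(-143\right)^{2} = 7 - 20449 = -20442$)
$w = -33608$ ($w = -13166 - 20442 = -33608$)
$\frac{1}{w + k{\left(-264,-39 \right)}} = \frac{1}{-33608 + 2 \left(-39\right)} = \frac{1}{-33608 - 78} = \frac{1}{-33686} = - \frac{1}{33686}$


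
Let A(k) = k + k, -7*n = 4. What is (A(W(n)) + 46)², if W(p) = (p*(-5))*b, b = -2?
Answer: 58564/49 ≈ 1195.2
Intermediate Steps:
n = -4/7 (n = -⅐*4 = -4/7 ≈ -0.57143)
W(p) = 10*p (W(p) = (p*(-5))*(-2) = -5*p*(-2) = 10*p)
A(k) = 2*k
(A(W(n)) + 46)² = (2*(10*(-4/7)) + 46)² = (2*(-40/7) + 46)² = (-80/7 + 46)² = (242/7)² = 58564/49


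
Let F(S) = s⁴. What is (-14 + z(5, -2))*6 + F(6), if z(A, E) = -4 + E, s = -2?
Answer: -104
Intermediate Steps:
F(S) = 16 (F(S) = (-2)⁴ = 16)
(-14 + z(5, -2))*6 + F(6) = (-14 + (-4 - 2))*6 + 16 = (-14 - 6)*6 + 16 = -20*6 + 16 = -120 + 16 = -104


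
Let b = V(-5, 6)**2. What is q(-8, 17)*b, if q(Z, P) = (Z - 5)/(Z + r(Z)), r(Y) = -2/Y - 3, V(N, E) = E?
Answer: 1872/43 ≈ 43.535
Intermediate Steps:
r(Y) = -3 - 2/Y
q(Z, P) = (-5 + Z)/(-3 + Z - 2/Z) (q(Z, P) = (Z - 5)/(Z + (-3 - 2/Z)) = (-5 + Z)/(-3 + Z - 2/Z))
b = 36 (b = 6**2 = 36)
q(-8, 17)*b = -1*(-8)*(-5 - 8)/(2 - 1*(-8)*(-3 - 8))*36 = -1*(-8)*(-13)/(2 - 1*(-8)*(-11))*36 = -1*(-8)*(-13)/(2 - 88)*36 = -1*(-8)*(-13)/(-86)*36 = -1*(-8)*(-1/86)*(-13)*36 = (52/43)*36 = 1872/43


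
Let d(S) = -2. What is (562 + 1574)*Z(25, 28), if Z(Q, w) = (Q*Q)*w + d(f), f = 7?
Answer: 37375728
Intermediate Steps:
Z(Q, w) = -2 + w*Q² (Z(Q, w) = (Q*Q)*w - 2 = Q²*w - 2 = w*Q² - 2 = -2 + w*Q²)
(562 + 1574)*Z(25, 28) = (562 + 1574)*(-2 + 28*25²) = 2136*(-2 + 28*625) = 2136*(-2 + 17500) = 2136*17498 = 37375728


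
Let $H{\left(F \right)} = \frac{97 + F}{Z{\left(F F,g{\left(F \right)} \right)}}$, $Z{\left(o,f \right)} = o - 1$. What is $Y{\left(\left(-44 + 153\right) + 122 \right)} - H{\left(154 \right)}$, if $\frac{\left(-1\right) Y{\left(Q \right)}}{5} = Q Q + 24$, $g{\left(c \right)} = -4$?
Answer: $- \frac{6330126626}{23715} \approx -2.6693 \cdot 10^{5}$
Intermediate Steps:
$Z{\left(o,f \right)} = -1 + o$
$H{\left(F \right)} = \frac{97 + F}{-1 + F^{2}}$ ($H{\left(F \right)} = \frac{97 + F}{-1 + F F} = \frac{97 + F}{-1 + F^{2}}$)
$Y{\left(Q \right)} = -120 - 5 Q^{2}$ ($Y{\left(Q \right)} = - 5 \left(Q Q + 24\right) = - 5 \left(Q^{2} + 24\right) = - 5 \left(24 + Q^{2}\right) = -120 - 5 Q^{2}$)
$Y{\left(\left(-44 + 153\right) + 122 \right)} - H{\left(154 \right)} = \left(-120 - 5 \left(\left(-44 + 153\right) + 122\right)^{2}\right) - \frac{97 + 154}{-1 + 154^{2}} = \left(-120 - 5 \left(109 + 122\right)^{2}\right) - \frac{1}{-1 + 23716} \cdot 251 = \left(-120 - 5 \cdot 231^{2}\right) - \frac{1}{23715} \cdot 251 = \left(-120 - 266805\right) - \frac{1}{23715} \cdot 251 = \left(-120 - 266805\right) - \frac{251}{23715} = -266925 - \frac{251}{23715} = - \frac{6330126626}{23715}$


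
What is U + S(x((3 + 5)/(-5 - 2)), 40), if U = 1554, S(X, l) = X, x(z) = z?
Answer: 10870/7 ≈ 1552.9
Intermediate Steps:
U + S(x((3 + 5)/(-5 - 2)), 40) = 1554 + (3 + 5)/(-5 - 2) = 1554 + 8/(-7) = 1554 + 8*(-⅐) = 1554 - 8/7 = 10870/7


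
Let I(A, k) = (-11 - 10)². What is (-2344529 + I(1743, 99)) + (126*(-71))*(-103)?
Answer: -1422650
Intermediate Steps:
I(A, k) = 441 (I(A, k) = (-21)² = 441)
(-2344529 + I(1743, 99)) + (126*(-71))*(-103) = (-2344529 + 441) + (126*(-71))*(-103) = -2344088 - 8946*(-103) = -2344088 + 921438 = -1422650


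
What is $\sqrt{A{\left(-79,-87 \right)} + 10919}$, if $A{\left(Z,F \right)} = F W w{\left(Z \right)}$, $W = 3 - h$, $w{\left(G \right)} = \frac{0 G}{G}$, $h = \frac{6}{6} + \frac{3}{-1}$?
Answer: $\sqrt{10919} \approx 104.49$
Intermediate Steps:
$h = -2$ ($h = 6 \cdot \frac{1}{6} + 3 \left(-1\right) = 1 - 3 = -2$)
$w{\left(G \right)} = 0$ ($w{\left(G \right)} = \frac{0}{G} = 0$)
$W = 5$ ($W = 3 - -2 = 3 + 2 = 5$)
$A{\left(Z,F \right)} = 0$ ($A{\left(Z,F \right)} = F 5 \cdot 0 = 5 F 0 = 0$)
$\sqrt{A{\left(-79,-87 \right)} + 10919} = \sqrt{0 + 10919} = \sqrt{10919}$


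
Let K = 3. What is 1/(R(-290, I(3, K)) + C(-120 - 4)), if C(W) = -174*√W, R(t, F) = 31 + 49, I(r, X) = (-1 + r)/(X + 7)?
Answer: 5/235039 + 87*I*√31/940156 ≈ 2.1273e-5 + 0.00051523*I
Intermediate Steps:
I(r, X) = (-1 + r)/(7 + X)
R(t, F) = 80
1/(R(-290, I(3, K)) + C(-120 - 4)) = 1/(80 - 174*√(-120 - 4)) = 1/(80 - 348*I*√31)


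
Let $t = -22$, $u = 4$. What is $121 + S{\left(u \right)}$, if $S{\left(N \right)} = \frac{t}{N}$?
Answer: $\frac{231}{2} \approx 115.5$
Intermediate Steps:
$S{\left(N \right)} = - \frac{22}{N}$
$121 + S{\left(u \right)} = 121 - \frac{22}{4} = 121 - \frac{11}{2} = \frac{231}{2}$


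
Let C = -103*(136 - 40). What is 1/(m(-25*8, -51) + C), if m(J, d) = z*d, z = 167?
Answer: -1/18405 ≈ -5.4333e-5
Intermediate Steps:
C = -9888 (C = -103*96 = -9888)
m(J, d) = 167*d
1/(m(-25*8, -51) + C) = 1/(167*(-51) - 9888) = 1/(-8517 - 9888) = 1/(-18405) = -1/18405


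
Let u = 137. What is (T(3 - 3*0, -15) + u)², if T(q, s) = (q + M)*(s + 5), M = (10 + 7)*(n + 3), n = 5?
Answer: 1570009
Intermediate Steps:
M = 136 (M = (10 + 7)*(5 + 3) = 17*8 = 136)
T(q, s) = (5 + s)*(136 + q) (T(q, s) = (q + 136)*(s + 5) = (136 + q)*(5 + s) = (5 + s)*(136 + q))
(T(3 - 3*0, -15) + u)² = ((680 + 5*(3 - 3*0) + 136*(-15) + (3 - 3*0)*(-15)) + 137)² = ((680 + 5*(3 + 0) - 2040 + (3 + 0)*(-15)) + 137)² = ((680 + 5*3 - 2040 + 3*(-15)) + 137)² = ((680 + 15 - 2040 - 45) + 137)² = (-1390 + 137)² = (-1253)² = 1570009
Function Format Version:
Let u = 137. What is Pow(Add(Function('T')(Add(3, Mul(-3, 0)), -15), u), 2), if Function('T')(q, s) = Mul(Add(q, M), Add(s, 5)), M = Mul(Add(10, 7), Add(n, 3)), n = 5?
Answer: 1570009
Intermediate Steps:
M = 136 (M = Mul(Add(10, 7), Add(5, 3)) = Mul(17, 8) = 136)
Function('T')(q, s) = Mul(Add(5, s), Add(136, q)) (Function('T')(q, s) = Mul(Add(q, 136), Add(s, 5)) = Mul(Add(136, q), Add(5, s)) = Mul(Add(5, s), Add(136, q)))
Pow(Add(Function('T')(Add(3, Mul(-3, 0)), -15), u), 2) = Pow(Add(Add(680, Mul(5, Add(3, Mul(-3, 0))), Mul(136, -15), Mul(Add(3, Mul(-3, 0)), -15)), 137), 2) = Pow(Add(Add(680, Mul(5, Add(3, 0)), -2040, Mul(Add(3, 0), -15)), 137), 2) = Pow(Add(Add(680, Mul(5, 3), -2040, Mul(3, -15)), 137), 2) = Pow(Add(Add(680, 15, -2040, -45), 137), 2) = Pow(Add(-1390, 137), 2) = Pow(-1253, 2) = 1570009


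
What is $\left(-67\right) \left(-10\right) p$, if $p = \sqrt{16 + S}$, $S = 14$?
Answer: $670 \sqrt{30} \approx 3669.7$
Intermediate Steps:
$p = \sqrt{30}$ ($p = \sqrt{16 + 14} = \sqrt{30} \approx 5.4772$)
$\left(-67\right) \left(-10\right) p = \left(-67\right) \left(-10\right) \sqrt{30} = 670 \sqrt{30}$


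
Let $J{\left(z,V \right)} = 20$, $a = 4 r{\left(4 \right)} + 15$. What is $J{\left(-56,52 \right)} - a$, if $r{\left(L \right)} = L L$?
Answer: $-59$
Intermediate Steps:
$r{\left(L \right)} = L^{2}$
$a = 79$ ($a = 4 \cdot 4^{2} + 15 = 4 \cdot 16 + 15 = 64 + 15 = 79$)
$J{\left(-56,52 \right)} - a = 20 - 79 = -59$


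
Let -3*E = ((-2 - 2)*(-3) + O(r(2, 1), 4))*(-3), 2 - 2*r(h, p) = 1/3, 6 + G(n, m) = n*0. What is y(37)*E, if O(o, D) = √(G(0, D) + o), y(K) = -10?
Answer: -120 - 5*I*√186/3 ≈ -120.0 - 22.73*I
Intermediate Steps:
G(n, m) = -6 (G(n, m) = -6 + n*0 = -6 + 0 = -6)
r(h, p) = ⅚ (r(h, p) = 1 - ½/3 = 1 - ½*⅓ = 1 - ⅙ = ⅚)
O(o, D) = √(-6 + o)
E = 12 + I*√186/6 (E = -((-2 - 2)*(-3) + √(-6 + ⅚))*(-3)/3 = -(-4*(-3) + √(-31/6))*(-3)/3 = -(12 + I*√186/6)*(-3)/3 = -(-36 - I*√186/2)/3 = 12 + I*√186/6 ≈ 12.0 + 2.273*I)
y(37)*E = -10*(12 + I*√186/6) = -120 - 5*I*√186/3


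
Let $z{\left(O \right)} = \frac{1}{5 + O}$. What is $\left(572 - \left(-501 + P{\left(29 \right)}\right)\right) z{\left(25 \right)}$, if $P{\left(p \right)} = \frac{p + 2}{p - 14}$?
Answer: $\frac{8032}{225} \approx 35.698$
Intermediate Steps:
$P{\left(p \right)} = \frac{2 + p}{-14 + p}$
$\left(572 - \left(-501 + P{\left(29 \right)}\right)\right) z{\left(25 \right)} = \frac{572 + \left(501 - \frac{2 + 29}{-14 + 29}\right)}{5 + 25} = \frac{572 + \left(501 - \frac{1}{15} \cdot 31\right)}{30} = \left(572 + \left(501 - \frac{1}{15} \cdot 31\right)\right) \frac{1}{30} = \left(572 + \left(501 - \frac{31}{15}\right)\right) \frac{1}{30} = \left(572 + \frac{7484}{15}\right) \frac{1}{30} = \frac{16064}{15} \cdot \frac{1}{30} = \frac{8032}{225}$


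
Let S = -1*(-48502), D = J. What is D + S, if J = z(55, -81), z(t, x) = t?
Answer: 48557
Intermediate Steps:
J = 55
D = 55
S = 48502
D + S = 55 + 48502 = 48557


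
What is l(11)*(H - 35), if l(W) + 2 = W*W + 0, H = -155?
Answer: -22610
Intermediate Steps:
l(W) = -2 + W**2 (l(W) = -2 + (W*W + 0) = -2 + (W**2 + 0) = -2 + W**2)
l(11)*(H - 35) = (-2 + 11**2)*(-155 - 35) = (-2 + 121)*(-190) = 119*(-190) = -22610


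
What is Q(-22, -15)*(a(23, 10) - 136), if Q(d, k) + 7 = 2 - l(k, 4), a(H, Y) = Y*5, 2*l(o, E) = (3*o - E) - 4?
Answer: -1849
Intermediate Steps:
l(o, E) = -2 - E/2 + 3*o/2 (l(o, E) = ((3*o - E) - 4)/2 = ((-E + 3*o) - 4)/2 = (-4 - E + 3*o)/2 = -2 - E/2 + 3*o/2)
a(H, Y) = 5*Y
Q(d, k) = -1 - 3*k/2 (Q(d, k) = -7 + (2 - (-2 - 1/2*4 + 3*k/2)) = -7 + (2 - (-2 - 2 + 3*k/2)) = -7 + (2 - (-4 + 3*k/2)) = -7 + (2 + (4 - 3*k/2)) = -7 + (6 - 3*k/2) = -1 - 3*k/2)
Q(-22, -15)*(a(23, 10) - 136) = (-1 - 3/2*(-15))*(5*10 - 136) = (-1 + 45/2)*(50 - 136) = (43/2)*(-86) = -1849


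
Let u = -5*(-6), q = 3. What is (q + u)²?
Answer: 1089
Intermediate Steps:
u = 30
(q + u)² = (3 + 30)² = 33² = 1089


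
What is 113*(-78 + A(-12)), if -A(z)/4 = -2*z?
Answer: -19662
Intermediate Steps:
A(z) = 8*z (A(z) = -(-8)*z = 8*z)
113*(-78 + A(-12)) = 113*(-78 + 8*(-12)) = 113*(-78 - 96) = 113*(-174) = -19662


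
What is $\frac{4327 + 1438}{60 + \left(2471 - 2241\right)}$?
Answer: $\frac{1153}{58} \approx 19.879$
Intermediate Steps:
$\frac{4327 + 1438}{60 + \left(2471 - 2241\right)} = \frac{5765}{60 + \left(2471 - 2241\right)} = \frac{5765}{60 + 230} = \frac{5765}{290} = 5765 \cdot \frac{1}{290} = \frac{1153}{58}$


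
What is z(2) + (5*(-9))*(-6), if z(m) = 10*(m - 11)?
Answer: 180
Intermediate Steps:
z(m) = -110 + 10*m (z(m) = 10*(-11 + m) = -110 + 10*m)
z(2) + (5*(-9))*(-6) = (-110 + 10*2) + (5*(-9))*(-6) = (-110 + 20) - 45*(-6) = -90 + 270 = 180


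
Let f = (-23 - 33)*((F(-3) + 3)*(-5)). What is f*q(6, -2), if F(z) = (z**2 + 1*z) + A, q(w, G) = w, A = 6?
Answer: 25200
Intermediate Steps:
F(z) = 6 + z + z**2 (F(z) = (z**2 + 1*z) + 6 = (z**2 + z) + 6 = (z + z**2) + 6 = 6 + z + z**2)
f = 4200 (f = (-23 - 33)*(((6 - 3 + (-3)**2) + 3)*(-5)) = -56*((6 - 3 + 9) + 3)*(-5) = -56*(12 + 3)*(-5) = -840*(-5) = -56*(-75) = 4200)
f*q(6, -2) = 4200*6 = 25200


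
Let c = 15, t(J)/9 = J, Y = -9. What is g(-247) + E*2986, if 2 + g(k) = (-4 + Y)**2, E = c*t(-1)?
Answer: -402943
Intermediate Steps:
t(J) = 9*J
E = -135 (E = 15*(9*(-1)) = 15*(-9) = -135)
g(k) = 167 (g(k) = -2 + (-4 - 9)**2 = -2 + (-13)**2 = -2 + 169 = 167)
g(-247) + E*2986 = 167 - 135*2986 = 167 - 403110 = -402943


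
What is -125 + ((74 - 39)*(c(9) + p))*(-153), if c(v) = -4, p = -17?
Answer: 112330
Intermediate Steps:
-125 + ((74 - 39)*(c(9) + p))*(-153) = -125 + ((74 - 39)*(-4 - 17))*(-153) = -125 + (35*(-21))*(-153) = -125 - 735*(-153) = -125 + 112455 = 112330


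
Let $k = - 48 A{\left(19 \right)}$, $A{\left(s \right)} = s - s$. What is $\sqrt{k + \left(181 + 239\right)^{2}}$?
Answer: $420$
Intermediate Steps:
$A{\left(s \right)} = 0$
$k = 0$ ($k = \left(-48\right) 0 = 0$)
$\sqrt{k + \left(181 + 239\right)^{2}} = \sqrt{0 + \left(181 + 239\right)^{2}} = \sqrt{0 + 420^{2}} = \sqrt{0 + 176400} = \sqrt{176400} = 420$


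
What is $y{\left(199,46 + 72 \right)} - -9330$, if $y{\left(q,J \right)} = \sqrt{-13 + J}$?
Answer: $9330 + \sqrt{105} \approx 9340.3$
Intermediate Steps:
$y{\left(199,46 + 72 \right)} - -9330 = \sqrt{-13 + \left(46 + 72\right)} - -9330 = \sqrt{-13 + 118} + 9330 = \sqrt{105} + 9330 = 9330 + \sqrt{105}$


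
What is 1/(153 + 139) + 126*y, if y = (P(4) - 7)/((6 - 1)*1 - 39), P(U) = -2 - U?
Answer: 239165/4964 ≈ 48.180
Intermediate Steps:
y = 13/34 (y = ((-2 - 1*4) - 7)/((6 - 1)*1 - 39) = ((-2 - 4) - 7)/(5*1 - 39) = (-6 - 7)/(5 - 39) = -13/(-34) = -13*(-1/34) = 13/34 ≈ 0.38235)
1/(153 + 139) + 126*y = 1/(153 + 139) + 126*(13/34) = 1/292 + 819/17 = 239165/4964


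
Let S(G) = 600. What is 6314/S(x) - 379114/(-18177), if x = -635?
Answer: 19013221/605900 ≈ 31.380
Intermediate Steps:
6314/S(x) - 379114/(-18177) = 6314/600 - 379114/(-18177) = 6314*(1/600) - 379114*(-1/18177) = 3157/300 + 379114/18177 = 19013221/605900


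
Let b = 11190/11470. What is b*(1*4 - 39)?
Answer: -39165/1147 ≈ -34.146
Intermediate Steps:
b = 1119/1147 (b = 11190*(1/11470) = 1119/1147 ≈ 0.97559)
b*(1*4 - 39) = 1119*(1*4 - 39)/1147 = 1119*(4 - 39)/1147 = (1119/1147)*(-35) = -39165/1147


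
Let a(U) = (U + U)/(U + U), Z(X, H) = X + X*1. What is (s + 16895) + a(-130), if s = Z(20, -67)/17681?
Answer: 298738216/17681 ≈ 16896.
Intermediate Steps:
Z(X, H) = 2*X (Z(X, H) = X + X = 2*X)
a(U) = 1 (a(U) = (2*U)/((2*U)) = (2*U)*(1/(2*U)) = 1)
s = 40/17681 (s = (2*20)/17681 = 40*(1/17681) = 40/17681 ≈ 0.0022623)
(s + 16895) + a(-130) = (40/17681 + 16895) + 1 = 298720535/17681 + 1 = 298738216/17681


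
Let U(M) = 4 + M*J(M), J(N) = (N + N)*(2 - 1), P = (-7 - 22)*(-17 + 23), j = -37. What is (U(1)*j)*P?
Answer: 38628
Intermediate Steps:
P = -174 (P = -29*6 = -174)
J(N) = 2*N (J(N) = (2*N)*1 = 2*N)
U(M) = 4 + 2*M**2 (U(M) = 4 + M*(2*M) = 4 + 2*M**2)
(U(1)*j)*P = ((4 + 2*1**2)*(-37))*(-174) = ((4 + 2*1)*(-37))*(-174) = ((4 + 2)*(-37))*(-174) = (6*(-37))*(-174) = -222*(-174) = 38628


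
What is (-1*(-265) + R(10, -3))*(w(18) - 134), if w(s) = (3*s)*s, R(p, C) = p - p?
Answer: 222070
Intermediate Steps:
R(p, C) = 0
w(s) = 3*s²
(-1*(-265) + R(10, -3))*(w(18) - 134) = (-1*(-265) + 0)*(3*18² - 134) = (265 + 0)*(3*324 - 134) = 265*(972 - 134) = 265*838 = 222070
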